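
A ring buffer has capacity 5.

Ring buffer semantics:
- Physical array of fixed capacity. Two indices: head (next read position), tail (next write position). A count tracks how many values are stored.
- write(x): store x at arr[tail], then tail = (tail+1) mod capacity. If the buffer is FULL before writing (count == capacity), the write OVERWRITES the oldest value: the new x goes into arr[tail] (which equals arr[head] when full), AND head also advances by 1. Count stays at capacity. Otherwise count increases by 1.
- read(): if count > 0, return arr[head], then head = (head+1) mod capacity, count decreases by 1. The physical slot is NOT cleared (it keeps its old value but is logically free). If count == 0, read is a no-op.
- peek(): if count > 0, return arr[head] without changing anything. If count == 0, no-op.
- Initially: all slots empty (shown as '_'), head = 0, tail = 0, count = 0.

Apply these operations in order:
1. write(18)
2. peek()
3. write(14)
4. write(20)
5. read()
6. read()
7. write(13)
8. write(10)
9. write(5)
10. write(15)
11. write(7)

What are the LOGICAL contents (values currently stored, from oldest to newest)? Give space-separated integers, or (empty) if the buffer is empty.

After op 1 (write(18)): arr=[18 _ _ _ _] head=0 tail=1 count=1
After op 2 (peek()): arr=[18 _ _ _ _] head=0 tail=1 count=1
After op 3 (write(14)): arr=[18 14 _ _ _] head=0 tail=2 count=2
After op 4 (write(20)): arr=[18 14 20 _ _] head=0 tail=3 count=3
After op 5 (read()): arr=[18 14 20 _ _] head=1 tail=3 count=2
After op 6 (read()): arr=[18 14 20 _ _] head=2 tail=3 count=1
After op 7 (write(13)): arr=[18 14 20 13 _] head=2 tail=4 count=2
After op 8 (write(10)): arr=[18 14 20 13 10] head=2 tail=0 count=3
After op 9 (write(5)): arr=[5 14 20 13 10] head=2 tail=1 count=4
After op 10 (write(15)): arr=[5 15 20 13 10] head=2 tail=2 count=5
After op 11 (write(7)): arr=[5 15 7 13 10] head=3 tail=3 count=5

Answer: 13 10 5 15 7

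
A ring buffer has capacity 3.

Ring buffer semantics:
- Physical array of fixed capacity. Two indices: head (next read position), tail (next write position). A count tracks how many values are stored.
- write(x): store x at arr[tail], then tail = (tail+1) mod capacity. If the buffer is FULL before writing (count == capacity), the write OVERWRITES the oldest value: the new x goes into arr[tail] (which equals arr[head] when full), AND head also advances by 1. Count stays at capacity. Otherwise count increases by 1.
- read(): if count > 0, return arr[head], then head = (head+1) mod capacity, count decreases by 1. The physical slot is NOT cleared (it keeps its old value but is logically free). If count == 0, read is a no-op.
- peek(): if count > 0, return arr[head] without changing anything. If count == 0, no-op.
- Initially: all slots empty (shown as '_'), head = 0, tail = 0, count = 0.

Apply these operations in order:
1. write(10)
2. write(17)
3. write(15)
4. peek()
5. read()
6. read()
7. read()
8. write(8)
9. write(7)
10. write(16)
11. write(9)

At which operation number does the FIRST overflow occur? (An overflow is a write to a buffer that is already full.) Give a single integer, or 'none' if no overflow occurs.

Answer: 11

Derivation:
After op 1 (write(10)): arr=[10 _ _] head=0 tail=1 count=1
After op 2 (write(17)): arr=[10 17 _] head=0 tail=2 count=2
After op 3 (write(15)): arr=[10 17 15] head=0 tail=0 count=3
After op 4 (peek()): arr=[10 17 15] head=0 tail=0 count=3
After op 5 (read()): arr=[10 17 15] head=1 tail=0 count=2
After op 6 (read()): arr=[10 17 15] head=2 tail=0 count=1
After op 7 (read()): arr=[10 17 15] head=0 tail=0 count=0
After op 8 (write(8)): arr=[8 17 15] head=0 tail=1 count=1
After op 9 (write(7)): arr=[8 7 15] head=0 tail=2 count=2
After op 10 (write(16)): arr=[8 7 16] head=0 tail=0 count=3
After op 11 (write(9)): arr=[9 7 16] head=1 tail=1 count=3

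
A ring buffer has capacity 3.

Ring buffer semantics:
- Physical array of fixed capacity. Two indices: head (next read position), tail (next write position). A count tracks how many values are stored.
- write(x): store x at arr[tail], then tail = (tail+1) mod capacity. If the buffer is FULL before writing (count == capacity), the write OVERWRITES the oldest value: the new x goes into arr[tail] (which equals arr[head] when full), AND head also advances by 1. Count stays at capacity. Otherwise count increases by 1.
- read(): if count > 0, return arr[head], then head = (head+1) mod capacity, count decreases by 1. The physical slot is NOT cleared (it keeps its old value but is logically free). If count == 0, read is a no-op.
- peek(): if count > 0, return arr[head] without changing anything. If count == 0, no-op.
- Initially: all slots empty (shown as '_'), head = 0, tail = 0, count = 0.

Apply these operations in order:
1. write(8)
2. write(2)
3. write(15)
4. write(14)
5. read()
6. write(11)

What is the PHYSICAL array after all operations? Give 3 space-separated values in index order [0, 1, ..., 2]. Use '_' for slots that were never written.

After op 1 (write(8)): arr=[8 _ _] head=0 tail=1 count=1
After op 2 (write(2)): arr=[8 2 _] head=0 tail=2 count=2
After op 3 (write(15)): arr=[8 2 15] head=0 tail=0 count=3
After op 4 (write(14)): arr=[14 2 15] head=1 tail=1 count=3
After op 5 (read()): arr=[14 2 15] head=2 tail=1 count=2
After op 6 (write(11)): arr=[14 11 15] head=2 tail=2 count=3

Answer: 14 11 15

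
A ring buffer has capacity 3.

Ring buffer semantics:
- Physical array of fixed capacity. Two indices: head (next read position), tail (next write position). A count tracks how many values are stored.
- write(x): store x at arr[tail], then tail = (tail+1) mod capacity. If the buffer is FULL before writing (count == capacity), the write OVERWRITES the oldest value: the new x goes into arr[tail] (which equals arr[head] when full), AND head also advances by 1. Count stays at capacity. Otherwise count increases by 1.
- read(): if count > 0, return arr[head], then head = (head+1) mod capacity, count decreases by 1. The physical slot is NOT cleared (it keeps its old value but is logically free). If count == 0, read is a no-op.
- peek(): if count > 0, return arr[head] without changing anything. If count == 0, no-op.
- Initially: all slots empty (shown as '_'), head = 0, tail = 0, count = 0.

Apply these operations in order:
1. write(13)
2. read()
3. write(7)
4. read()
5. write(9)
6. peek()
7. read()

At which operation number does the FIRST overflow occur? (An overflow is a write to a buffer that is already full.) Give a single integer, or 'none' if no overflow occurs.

After op 1 (write(13)): arr=[13 _ _] head=0 tail=1 count=1
After op 2 (read()): arr=[13 _ _] head=1 tail=1 count=0
After op 3 (write(7)): arr=[13 7 _] head=1 tail=2 count=1
After op 4 (read()): arr=[13 7 _] head=2 tail=2 count=0
After op 5 (write(9)): arr=[13 7 9] head=2 tail=0 count=1
After op 6 (peek()): arr=[13 7 9] head=2 tail=0 count=1
After op 7 (read()): arr=[13 7 9] head=0 tail=0 count=0

Answer: none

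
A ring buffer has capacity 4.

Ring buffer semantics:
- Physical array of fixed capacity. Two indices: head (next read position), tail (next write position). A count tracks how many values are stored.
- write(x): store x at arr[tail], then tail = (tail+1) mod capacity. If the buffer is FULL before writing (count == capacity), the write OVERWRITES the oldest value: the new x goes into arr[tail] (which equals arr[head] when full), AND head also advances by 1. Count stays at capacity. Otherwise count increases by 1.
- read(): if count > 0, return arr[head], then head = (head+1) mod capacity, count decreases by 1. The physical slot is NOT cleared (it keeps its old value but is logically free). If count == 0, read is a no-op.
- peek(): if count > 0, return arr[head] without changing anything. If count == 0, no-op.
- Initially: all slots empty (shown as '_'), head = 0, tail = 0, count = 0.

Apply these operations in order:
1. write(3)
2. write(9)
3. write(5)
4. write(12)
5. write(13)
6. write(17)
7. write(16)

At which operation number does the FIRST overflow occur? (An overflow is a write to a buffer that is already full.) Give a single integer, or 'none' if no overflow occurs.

After op 1 (write(3)): arr=[3 _ _ _] head=0 tail=1 count=1
After op 2 (write(9)): arr=[3 9 _ _] head=0 tail=2 count=2
After op 3 (write(5)): arr=[3 9 5 _] head=0 tail=3 count=3
After op 4 (write(12)): arr=[3 9 5 12] head=0 tail=0 count=4
After op 5 (write(13)): arr=[13 9 5 12] head=1 tail=1 count=4
After op 6 (write(17)): arr=[13 17 5 12] head=2 tail=2 count=4
After op 7 (write(16)): arr=[13 17 16 12] head=3 tail=3 count=4

Answer: 5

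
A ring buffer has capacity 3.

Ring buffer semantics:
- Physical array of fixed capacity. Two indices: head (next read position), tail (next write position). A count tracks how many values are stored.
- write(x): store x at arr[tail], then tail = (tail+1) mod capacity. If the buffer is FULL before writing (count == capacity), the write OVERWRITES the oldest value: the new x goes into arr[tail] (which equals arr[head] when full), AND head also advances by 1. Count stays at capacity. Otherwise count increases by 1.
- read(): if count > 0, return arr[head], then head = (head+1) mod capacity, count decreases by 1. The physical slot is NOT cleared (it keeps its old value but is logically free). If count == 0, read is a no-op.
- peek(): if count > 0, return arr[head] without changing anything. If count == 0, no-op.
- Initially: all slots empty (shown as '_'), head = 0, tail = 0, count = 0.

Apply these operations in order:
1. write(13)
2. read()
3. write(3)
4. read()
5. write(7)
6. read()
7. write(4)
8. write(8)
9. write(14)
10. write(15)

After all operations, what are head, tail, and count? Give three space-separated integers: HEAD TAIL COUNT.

After op 1 (write(13)): arr=[13 _ _] head=0 tail=1 count=1
After op 2 (read()): arr=[13 _ _] head=1 tail=1 count=0
After op 3 (write(3)): arr=[13 3 _] head=1 tail=2 count=1
After op 4 (read()): arr=[13 3 _] head=2 tail=2 count=0
After op 5 (write(7)): arr=[13 3 7] head=2 tail=0 count=1
After op 6 (read()): arr=[13 3 7] head=0 tail=0 count=0
After op 7 (write(4)): arr=[4 3 7] head=0 tail=1 count=1
After op 8 (write(8)): arr=[4 8 7] head=0 tail=2 count=2
After op 9 (write(14)): arr=[4 8 14] head=0 tail=0 count=3
After op 10 (write(15)): arr=[15 8 14] head=1 tail=1 count=3

Answer: 1 1 3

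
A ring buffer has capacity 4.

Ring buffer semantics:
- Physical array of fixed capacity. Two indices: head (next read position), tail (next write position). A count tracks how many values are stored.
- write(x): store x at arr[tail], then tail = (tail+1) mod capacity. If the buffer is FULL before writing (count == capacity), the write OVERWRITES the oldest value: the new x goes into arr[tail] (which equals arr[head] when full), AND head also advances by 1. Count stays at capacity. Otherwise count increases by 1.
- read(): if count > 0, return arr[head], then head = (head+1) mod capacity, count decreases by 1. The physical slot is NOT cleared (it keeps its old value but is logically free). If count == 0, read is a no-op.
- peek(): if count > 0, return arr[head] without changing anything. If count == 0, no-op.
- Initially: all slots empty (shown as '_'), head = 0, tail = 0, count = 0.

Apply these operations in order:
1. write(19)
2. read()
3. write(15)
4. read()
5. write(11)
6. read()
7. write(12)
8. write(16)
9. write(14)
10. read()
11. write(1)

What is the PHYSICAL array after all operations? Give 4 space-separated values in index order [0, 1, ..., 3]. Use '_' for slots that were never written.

Answer: 16 14 1 12

Derivation:
After op 1 (write(19)): arr=[19 _ _ _] head=0 tail=1 count=1
After op 2 (read()): arr=[19 _ _ _] head=1 tail=1 count=0
After op 3 (write(15)): arr=[19 15 _ _] head=1 tail=2 count=1
After op 4 (read()): arr=[19 15 _ _] head=2 tail=2 count=0
After op 5 (write(11)): arr=[19 15 11 _] head=2 tail=3 count=1
After op 6 (read()): arr=[19 15 11 _] head=3 tail=3 count=0
After op 7 (write(12)): arr=[19 15 11 12] head=3 tail=0 count=1
After op 8 (write(16)): arr=[16 15 11 12] head=3 tail=1 count=2
After op 9 (write(14)): arr=[16 14 11 12] head=3 tail=2 count=3
After op 10 (read()): arr=[16 14 11 12] head=0 tail=2 count=2
After op 11 (write(1)): arr=[16 14 1 12] head=0 tail=3 count=3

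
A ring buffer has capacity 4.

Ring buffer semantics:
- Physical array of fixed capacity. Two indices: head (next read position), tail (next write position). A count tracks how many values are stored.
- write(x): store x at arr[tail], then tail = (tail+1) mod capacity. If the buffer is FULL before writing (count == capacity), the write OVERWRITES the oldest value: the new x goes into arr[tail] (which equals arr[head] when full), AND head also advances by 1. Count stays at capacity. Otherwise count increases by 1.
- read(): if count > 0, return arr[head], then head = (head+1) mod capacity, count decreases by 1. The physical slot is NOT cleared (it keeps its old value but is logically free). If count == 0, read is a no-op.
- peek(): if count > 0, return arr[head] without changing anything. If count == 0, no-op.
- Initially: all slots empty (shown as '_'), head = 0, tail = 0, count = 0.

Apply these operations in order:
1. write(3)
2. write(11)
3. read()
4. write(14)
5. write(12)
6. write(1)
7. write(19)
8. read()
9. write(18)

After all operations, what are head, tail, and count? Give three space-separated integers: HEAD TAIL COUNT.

Answer: 3 3 4

Derivation:
After op 1 (write(3)): arr=[3 _ _ _] head=0 tail=1 count=1
After op 2 (write(11)): arr=[3 11 _ _] head=0 tail=2 count=2
After op 3 (read()): arr=[3 11 _ _] head=1 tail=2 count=1
After op 4 (write(14)): arr=[3 11 14 _] head=1 tail=3 count=2
After op 5 (write(12)): arr=[3 11 14 12] head=1 tail=0 count=3
After op 6 (write(1)): arr=[1 11 14 12] head=1 tail=1 count=4
After op 7 (write(19)): arr=[1 19 14 12] head=2 tail=2 count=4
After op 8 (read()): arr=[1 19 14 12] head=3 tail=2 count=3
After op 9 (write(18)): arr=[1 19 18 12] head=3 tail=3 count=4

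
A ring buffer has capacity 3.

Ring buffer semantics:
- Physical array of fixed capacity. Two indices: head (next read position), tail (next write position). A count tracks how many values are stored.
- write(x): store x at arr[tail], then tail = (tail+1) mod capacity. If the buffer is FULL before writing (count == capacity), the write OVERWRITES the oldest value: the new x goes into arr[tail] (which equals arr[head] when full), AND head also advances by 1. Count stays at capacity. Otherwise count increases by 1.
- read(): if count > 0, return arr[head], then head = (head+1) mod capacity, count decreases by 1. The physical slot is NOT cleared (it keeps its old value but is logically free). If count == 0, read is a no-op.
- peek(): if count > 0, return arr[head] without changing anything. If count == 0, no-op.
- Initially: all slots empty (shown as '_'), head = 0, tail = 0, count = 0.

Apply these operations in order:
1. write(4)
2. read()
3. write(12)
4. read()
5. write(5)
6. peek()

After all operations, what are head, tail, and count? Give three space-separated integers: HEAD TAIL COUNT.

Answer: 2 0 1

Derivation:
After op 1 (write(4)): arr=[4 _ _] head=0 tail=1 count=1
After op 2 (read()): arr=[4 _ _] head=1 tail=1 count=0
After op 3 (write(12)): arr=[4 12 _] head=1 tail=2 count=1
After op 4 (read()): arr=[4 12 _] head=2 tail=2 count=0
After op 5 (write(5)): arr=[4 12 5] head=2 tail=0 count=1
After op 6 (peek()): arr=[4 12 5] head=2 tail=0 count=1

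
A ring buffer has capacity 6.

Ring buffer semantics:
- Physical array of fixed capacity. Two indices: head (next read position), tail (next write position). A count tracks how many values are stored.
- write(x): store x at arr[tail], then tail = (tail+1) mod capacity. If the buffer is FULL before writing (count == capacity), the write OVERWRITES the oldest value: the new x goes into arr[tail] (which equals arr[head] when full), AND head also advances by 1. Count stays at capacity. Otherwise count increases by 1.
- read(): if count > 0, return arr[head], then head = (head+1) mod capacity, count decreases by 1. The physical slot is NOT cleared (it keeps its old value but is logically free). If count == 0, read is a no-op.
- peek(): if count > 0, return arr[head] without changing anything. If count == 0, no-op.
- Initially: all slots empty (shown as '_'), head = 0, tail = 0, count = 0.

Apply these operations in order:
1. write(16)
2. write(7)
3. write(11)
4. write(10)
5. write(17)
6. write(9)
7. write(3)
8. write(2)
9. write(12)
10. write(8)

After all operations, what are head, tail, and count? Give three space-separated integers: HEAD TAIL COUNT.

Answer: 4 4 6

Derivation:
After op 1 (write(16)): arr=[16 _ _ _ _ _] head=0 tail=1 count=1
After op 2 (write(7)): arr=[16 7 _ _ _ _] head=0 tail=2 count=2
After op 3 (write(11)): arr=[16 7 11 _ _ _] head=0 tail=3 count=3
After op 4 (write(10)): arr=[16 7 11 10 _ _] head=0 tail=4 count=4
After op 5 (write(17)): arr=[16 7 11 10 17 _] head=0 tail=5 count=5
After op 6 (write(9)): arr=[16 7 11 10 17 9] head=0 tail=0 count=6
After op 7 (write(3)): arr=[3 7 11 10 17 9] head=1 tail=1 count=6
After op 8 (write(2)): arr=[3 2 11 10 17 9] head=2 tail=2 count=6
After op 9 (write(12)): arr=[3 2 12 10 17 9] head=3 tail=3 count=6
After op 10 (write(8)): arr=[3 2 12 8 17 9] head=4 tail=4 count=6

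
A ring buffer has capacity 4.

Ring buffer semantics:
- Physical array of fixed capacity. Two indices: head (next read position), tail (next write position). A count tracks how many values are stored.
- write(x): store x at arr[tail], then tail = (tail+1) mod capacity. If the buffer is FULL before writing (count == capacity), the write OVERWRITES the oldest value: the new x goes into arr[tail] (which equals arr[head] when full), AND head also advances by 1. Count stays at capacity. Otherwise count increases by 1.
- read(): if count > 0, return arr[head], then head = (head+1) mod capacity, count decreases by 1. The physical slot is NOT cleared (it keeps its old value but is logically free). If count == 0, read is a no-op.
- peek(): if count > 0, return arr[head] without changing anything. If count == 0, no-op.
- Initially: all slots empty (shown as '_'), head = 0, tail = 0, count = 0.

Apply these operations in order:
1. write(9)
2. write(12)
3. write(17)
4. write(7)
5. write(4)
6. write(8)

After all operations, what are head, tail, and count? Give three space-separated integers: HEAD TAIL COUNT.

After op 1 (write(9)): arr=[9 _ _ _] head=0 tail=1 count=1
After op 2 (write(12)): arr=[9 12 _ _] head=0 tail=2 count=2
After op 3 (write(17)): arr=[9 12 17 _] head=0 tail=3 count=3
After op 4 (write(7)): arr=[9 12 17 7] head=0 tail=0 count=4
After op 5 (write(4)): arr=[4 12 17 7] head=1 tail=1 count=4
After op 6 (write(8)): arr=[4 8 17 7] head=2 tail=2 count=4

Answer: 2 2 4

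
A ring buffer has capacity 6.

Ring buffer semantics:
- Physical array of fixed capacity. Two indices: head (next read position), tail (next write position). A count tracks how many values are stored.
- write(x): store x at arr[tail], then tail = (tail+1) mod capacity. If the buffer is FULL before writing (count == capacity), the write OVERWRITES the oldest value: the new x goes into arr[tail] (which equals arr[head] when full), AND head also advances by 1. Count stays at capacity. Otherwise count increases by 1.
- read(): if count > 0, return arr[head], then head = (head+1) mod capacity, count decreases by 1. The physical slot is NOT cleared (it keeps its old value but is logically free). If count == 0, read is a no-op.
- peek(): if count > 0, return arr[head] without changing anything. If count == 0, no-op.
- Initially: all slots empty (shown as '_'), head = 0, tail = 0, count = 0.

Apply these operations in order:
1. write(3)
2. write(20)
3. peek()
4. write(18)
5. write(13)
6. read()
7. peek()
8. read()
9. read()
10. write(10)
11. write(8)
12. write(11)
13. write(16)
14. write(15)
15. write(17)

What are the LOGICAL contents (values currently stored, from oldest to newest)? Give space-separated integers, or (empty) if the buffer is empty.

Answer: 10 8 11 16 15 17

Derivation:
After op 1 (write(3)): arr=[3 _ _ _ _ _] head=0 tail=1 count=1
After op 2 (write(20)): arr=[3 20 _ _ _ _] head=0 tail=2 count=2
After op 3 (peek()): arr=[3 20 _ _ _ _] head=0 tail=2 count=2
After op 4 (write(18)): arr=[3 20 18 _ _ _] head=0 tail=3 count=3
After op 5 (write(13)): arr=[3 20 18 13 _ _] head=0 tail=4 count=4
After op 6 (read()): arr=[3 20 18 13 _ _] head=1 tail=4 count=3
After op 7 (peek()): arr=[3 20 18 13 _ _] head=1 tail=4 count=3
After op 8 (read()): arr=[3 20 18 13 _ _] head=2 tail=4 count=2
After op 9 (read()): arr=[3 20 18 13 _ _] head=3 tail=4 count=1
After op 10 (write(10)): arr=[3 20 18 13 10 _] head=3 tail=5 count=2
After op 11 (write(8)): arr=[3 20 18 13 10 8] head=3 tail=0 count=3
After op 12 (write(11)): arr=[11 20 18 13 10 8] head=3 tail=1 count=4
After op 13 (write(16)): arr=[11 16 18 13 10 8] head=3 tail=2 count=5
After op 14 (write(15)): arr=[11 16 15 13 10 8] head=3 tail=3 count=6
After op 15 (write(17)): arr=[11 16 15 17 10 8] head=4 tail=4 count=6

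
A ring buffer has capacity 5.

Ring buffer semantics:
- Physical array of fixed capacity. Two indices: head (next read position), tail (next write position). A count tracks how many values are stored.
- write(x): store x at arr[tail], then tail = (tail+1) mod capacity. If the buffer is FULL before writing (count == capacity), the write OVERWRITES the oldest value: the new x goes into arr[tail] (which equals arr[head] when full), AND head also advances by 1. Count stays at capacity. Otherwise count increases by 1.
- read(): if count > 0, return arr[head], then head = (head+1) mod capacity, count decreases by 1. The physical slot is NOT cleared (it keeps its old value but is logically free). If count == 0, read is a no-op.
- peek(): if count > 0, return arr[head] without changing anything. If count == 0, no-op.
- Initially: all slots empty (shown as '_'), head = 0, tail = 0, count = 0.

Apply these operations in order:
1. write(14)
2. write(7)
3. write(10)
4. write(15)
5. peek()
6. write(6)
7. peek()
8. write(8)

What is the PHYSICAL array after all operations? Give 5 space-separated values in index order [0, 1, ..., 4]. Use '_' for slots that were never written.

After op 1 (write(14)): arr=[14 _ _ _ _] head=0 tail=1 count=1
After op 2 (write(7)): arr=[14 7 _ _ _] head=0 tail=2 count=2
After op 3 (write(10)): arr=[14 7 10 _ _] head=0 tail=3 count=3
After op 4 (write(15)): arr=[14 7 10 15 _] head=0 tail=4 count=4
After op 5 (peek()): arr=[14 7 10 15 _] head=0 tail=4 count=4
After op 6 (write(6)): arr=[14 7 10 15 6] head=0 tail=0 count=5
After op 7 (peek()): arr=[14 7 10 15 6] head=0 tail=0 count=5
After op 8 (write(8)): arr=[8 7 10 15 6] head=1 tail=1 count=5

Answer: 8 7 10 15 6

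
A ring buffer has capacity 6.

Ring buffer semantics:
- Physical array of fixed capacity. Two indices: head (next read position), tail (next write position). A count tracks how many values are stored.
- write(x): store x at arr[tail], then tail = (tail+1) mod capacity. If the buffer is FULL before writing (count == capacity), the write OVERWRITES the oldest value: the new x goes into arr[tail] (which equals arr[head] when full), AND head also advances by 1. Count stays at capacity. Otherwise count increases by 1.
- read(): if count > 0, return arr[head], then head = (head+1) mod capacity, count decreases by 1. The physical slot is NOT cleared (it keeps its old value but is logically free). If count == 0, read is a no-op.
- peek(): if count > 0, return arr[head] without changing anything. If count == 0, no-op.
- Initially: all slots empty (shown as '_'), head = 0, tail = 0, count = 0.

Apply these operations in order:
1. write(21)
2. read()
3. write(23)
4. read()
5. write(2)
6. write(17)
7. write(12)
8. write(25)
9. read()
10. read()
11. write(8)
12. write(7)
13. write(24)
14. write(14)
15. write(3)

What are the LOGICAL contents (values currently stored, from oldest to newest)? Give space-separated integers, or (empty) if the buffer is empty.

After op 1 (write(21)): arr=[21 _ _ _ _ _] head=0 tail=1 count=1
After op 2 (read()): arr=[21 _ _ _ _ _] head=1 tail=1 count=0
After op 3 (write(23)): arr=[21 23 _ _ _ _] head=1 tail=2 count=1
After op 4 (read()): arr=[21 23 _ _ _ _] head=2 tail=2 count=0
After op 5 (write(2)): arr=[21 23 2 _ _ _] head=2 tail=3 count=1
After op 6 (write(17)): arr=[21 23 2 17 _ _] head=2 tail=4 count=2
After op 7 (write(12)): arr=[21 23 2 17 12 _] head=2 tail=5 count=3
After op 8 (write(25)): arr=[21 23 2 17 12 25] head=2 tail=0 count=4
After op 9 (read()): arr=[21 23 2 17 12 25] head=3 tail=0 count=3
After op 10 (read()): arr=[21 23 2 17 12 25] head=4 tail=0 count=2
After op 11 (write(8)): arr=[8 23 2 17 12 25] head=4 tail=1 count=3
After op 12 (write(7)): arr=[8 7 2 17 12 25] head=4 tail=2 count=4
After op 13 (write(24)): arr=[8 7 24 17 12 25] head=4 tail=3 count=5
After op 14 (write(14)): arr=[8 7 24 14 12 25] head=4 tail=4 count=6
After op 15 (write(3)): arr=[8 7 24 14 3 25] head=5 tail=5 count=6

Answer: 25 8 7 24 14 3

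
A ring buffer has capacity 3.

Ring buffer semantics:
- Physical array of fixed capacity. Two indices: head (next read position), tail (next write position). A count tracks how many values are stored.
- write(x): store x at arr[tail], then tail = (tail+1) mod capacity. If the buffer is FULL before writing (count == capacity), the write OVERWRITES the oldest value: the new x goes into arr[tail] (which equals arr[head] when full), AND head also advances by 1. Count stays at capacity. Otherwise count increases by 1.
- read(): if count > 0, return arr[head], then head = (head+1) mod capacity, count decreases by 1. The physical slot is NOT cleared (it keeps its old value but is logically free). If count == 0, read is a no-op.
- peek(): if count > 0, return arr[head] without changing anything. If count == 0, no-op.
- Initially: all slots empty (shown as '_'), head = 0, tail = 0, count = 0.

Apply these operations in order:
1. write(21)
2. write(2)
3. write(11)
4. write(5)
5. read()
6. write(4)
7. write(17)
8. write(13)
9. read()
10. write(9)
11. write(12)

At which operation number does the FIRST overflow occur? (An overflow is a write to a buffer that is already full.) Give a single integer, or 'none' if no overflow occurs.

Answer: 4

Derivation:
After op 1 (write(21)): arr=[21 _ _] head=0 tail=1 count=1
After op 2 (write(2)): arr=[21 2 _] head=0 tail=2 count=2
After op 3 (write(11)): arr=[21 2 11] head=0 tail=0 count=3
After op 4 (write(5)): arr=[5 2 11] head=1 tail=1 count=3
After op 5 (read()): arr=[5 2 11] head=2 tail=1 count=2
After op 6 (write(4)): arr=[5 4 11] head=2 tail=2 count=3
After op 7 (write(17)): arr=[5 4 17] head=0 tail=0 count=3
After op 8 (write(13)): arr=[13 4 17] head=1 tail=1 count=3
After op 9 (read()): arr=[13 4 17] head=2 tail=1 count=2
After op 10 (write(9)): arr=[13 9 17] head=2 tail=2 count=3
After op 11 (write(12)): arr=[13 9 12] head=0 tail=0 count=3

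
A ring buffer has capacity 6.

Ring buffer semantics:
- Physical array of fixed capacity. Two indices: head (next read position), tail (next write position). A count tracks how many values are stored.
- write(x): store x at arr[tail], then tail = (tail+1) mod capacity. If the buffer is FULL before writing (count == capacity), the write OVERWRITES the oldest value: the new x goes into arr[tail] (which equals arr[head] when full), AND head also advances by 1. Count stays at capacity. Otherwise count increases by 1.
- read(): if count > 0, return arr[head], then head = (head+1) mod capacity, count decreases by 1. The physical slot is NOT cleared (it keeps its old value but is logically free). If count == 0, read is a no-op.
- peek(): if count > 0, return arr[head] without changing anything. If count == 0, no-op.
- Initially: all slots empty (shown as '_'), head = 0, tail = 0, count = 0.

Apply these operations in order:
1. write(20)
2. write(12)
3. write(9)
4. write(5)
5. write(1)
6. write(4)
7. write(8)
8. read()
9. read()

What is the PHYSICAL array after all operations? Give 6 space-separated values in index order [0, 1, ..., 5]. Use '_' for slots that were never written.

Answer: 8 12 9 5 1 4

Derivation:
After op 1 (write(20)): arr=[20 _ _ _ _ _] head=0 tail=1 count=1
After op 2 (write(12)): arr=[20 12 _ _ _ _] head=0 tail=2 count=2
After op 3 (write(9)): arr=[20 12 9 _ _ _] head=0 tail=3 count=3
After op 4 (write(5)): arr=[20 12 9 5 _ _] head=0 tail=4 count=4
After op 5 (write(1)): arr=[20 12 9 5 1 _] head=0 tail=5 count=5
After op 6 (write(4)): arr=[20 12 9 5 1 4] head=0 tail=0 count=6
After op 7 (write(8)): arr=[8 12 9 5 1 4] head=1 tail=1 count=6
After op 8 (read()): arr=[8 12 9 5 1 4] head=2 tail=1 count=5
After op 9 (read()): arr=[8 12 9 5 1 4] head=3 tail=1 count=4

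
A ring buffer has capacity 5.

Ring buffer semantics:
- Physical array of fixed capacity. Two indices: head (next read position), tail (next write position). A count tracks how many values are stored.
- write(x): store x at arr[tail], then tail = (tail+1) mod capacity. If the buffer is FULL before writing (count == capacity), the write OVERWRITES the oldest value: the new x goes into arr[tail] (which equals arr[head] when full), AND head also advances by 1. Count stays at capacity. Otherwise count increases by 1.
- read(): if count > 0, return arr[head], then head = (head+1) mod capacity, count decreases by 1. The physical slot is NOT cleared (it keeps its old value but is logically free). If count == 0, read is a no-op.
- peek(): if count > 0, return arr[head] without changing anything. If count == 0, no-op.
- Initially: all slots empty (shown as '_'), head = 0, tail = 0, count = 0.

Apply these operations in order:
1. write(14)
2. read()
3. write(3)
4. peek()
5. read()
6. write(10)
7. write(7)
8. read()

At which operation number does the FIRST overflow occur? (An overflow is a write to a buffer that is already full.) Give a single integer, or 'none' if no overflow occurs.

After op 1 (write(14)): arr=[14 _ _ _ _] head=0 tail=1 count=1
After op 2 (read()): arr=[14 _ _ _ _] head=1 tail=1 count=0
After op 3 (write(3)): arr=[14 3 _ _ _] head=1 tail=2 count=1
After op 4 (peek()): arr=[14 3 _ _ _] head=1 tail=2 count=1
After op 5 (read()): arr=[14 3 _ _ _] head=2 tail=2 count=0
After op 6 (write(10)): arr=[14 3 10 _ _] head=2 tail=3 count=1
After op 7 (write(7)): arr=[14 3 10 7 _] head=2 tail=4 count=2
After op 8 (read()): arr=[14 3 10 7 _] head=3 tail=4 count=1

Answer: none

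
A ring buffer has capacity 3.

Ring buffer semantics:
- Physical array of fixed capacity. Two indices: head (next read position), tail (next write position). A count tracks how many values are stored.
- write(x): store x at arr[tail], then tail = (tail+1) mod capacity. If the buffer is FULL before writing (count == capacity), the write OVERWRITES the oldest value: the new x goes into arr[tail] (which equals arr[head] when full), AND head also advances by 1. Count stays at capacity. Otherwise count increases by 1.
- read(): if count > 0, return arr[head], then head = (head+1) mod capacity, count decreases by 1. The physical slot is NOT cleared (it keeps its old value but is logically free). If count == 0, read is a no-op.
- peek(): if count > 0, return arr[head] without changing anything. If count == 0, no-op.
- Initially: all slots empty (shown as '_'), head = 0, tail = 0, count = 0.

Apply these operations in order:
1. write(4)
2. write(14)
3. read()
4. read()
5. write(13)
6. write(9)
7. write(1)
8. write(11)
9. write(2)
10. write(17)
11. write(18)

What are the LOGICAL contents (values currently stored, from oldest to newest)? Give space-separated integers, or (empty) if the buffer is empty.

Answer: 2 17 18

Derivation:
After op 1 (write(4)): arr=[4 _ _] head=0 tail=1 count=1
After op 2 (write(14)): arr=[4 14 _] head=0 tail=2 count=2
After op 3 (read()): arr=[4 14 _] head=1 tail=2 count=1
After op 4 (read()): arr=[4 14 _] head=2 tail=2 count=0
After op 5 (write(13)): arr=[4 14 13] head=2 tail=0 count=1
After op 6 (write(9)): arr=[9 14 13] head=2 tail=1 count=2
After op 7 (write(1)): arr=[9 1 13] head=2 tail=2 count=3
After op 8 (write(11)): arr=[9 1 11] head=0 tail=0 count=3
After op 9 (write(2)): arr=[2 1 11] head=1 tail=1 count=3
After op 10 (write(17)): arr=[2 17 11] head=2 tail=2 count=3
After op 11 (write(18)): arr=[2 17 18] head=0 tail=0 count=3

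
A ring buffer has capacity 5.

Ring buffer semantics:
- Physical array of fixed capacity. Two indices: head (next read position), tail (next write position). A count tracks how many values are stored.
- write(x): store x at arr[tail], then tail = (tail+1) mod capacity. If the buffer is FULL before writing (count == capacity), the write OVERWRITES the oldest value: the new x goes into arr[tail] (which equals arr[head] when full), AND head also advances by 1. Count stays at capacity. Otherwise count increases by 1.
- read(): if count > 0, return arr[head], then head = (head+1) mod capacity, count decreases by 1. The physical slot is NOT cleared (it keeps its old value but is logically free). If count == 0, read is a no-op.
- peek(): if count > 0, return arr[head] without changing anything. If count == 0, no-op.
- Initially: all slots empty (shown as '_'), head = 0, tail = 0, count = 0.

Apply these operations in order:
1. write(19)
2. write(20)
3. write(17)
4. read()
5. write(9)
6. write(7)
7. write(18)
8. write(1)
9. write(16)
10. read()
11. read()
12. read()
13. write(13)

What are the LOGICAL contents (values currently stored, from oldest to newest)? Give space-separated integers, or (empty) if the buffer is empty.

Answer: 1 16 13

Derivation:
After op 1 (write(19)): arr=[19 _ _ _ _] head=0 tail=1 count=1
After op 2 (write(20)): arr=[19 20 _ _ _] head=0 tail=2 count=2
After op 3 (write(17)): arr=[19 20 17 _ _] head=0 tail=3 count=3
After op 4 (read()): arr=[19 20 17 _ _] head=1 tail=3 count=2
After op 5 (write(9)): arr=[19 20 17 9 _] head=1 tail=4 count=3
After op 6 (write(7)): arr=[19 20 17 9 7] head=1 tail=0 count=4
After op 7 (write(18)): arr=[18 20 17 9 7] head=1 tail=1 count=5
After op 8 (write(1)): arr=[18 1 17 9 7] head=2 tail=2 count=5
After op 9 (write(16)): arr=[18 1 16 9 7] head=3 tail=3 count=5
After op 10 (read()): arr=[18 1 16 9 7] head=4 tail=3 count=4
After op 11 (read()): arr=[18 1 16 9 7] head=0 tail=3 count=3
After op 12 (read()): arr=[18 1 16 9 7] head=1 tail=3 count=2
After op 13 (write(13)): arr=[18 1 16 13 7] head=1 tail=4 count=3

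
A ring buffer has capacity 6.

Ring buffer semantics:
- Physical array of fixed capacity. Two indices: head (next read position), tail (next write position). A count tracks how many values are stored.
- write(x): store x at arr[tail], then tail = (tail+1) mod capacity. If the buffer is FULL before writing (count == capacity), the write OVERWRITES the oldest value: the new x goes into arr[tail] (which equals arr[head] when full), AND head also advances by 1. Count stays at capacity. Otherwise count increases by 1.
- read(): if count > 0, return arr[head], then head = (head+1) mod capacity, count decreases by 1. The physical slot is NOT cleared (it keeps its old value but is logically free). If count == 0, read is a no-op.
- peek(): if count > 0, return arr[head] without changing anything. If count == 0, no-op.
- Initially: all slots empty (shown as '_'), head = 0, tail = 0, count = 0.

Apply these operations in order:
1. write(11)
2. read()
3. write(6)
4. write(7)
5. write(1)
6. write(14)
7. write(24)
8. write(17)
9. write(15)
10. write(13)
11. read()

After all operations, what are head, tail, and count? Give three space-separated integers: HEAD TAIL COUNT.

Answer: 4 3 5

Derivation:
After op 1 (write(11)): arr=[11 _ _ _ _ _] head=0 tail=1 count=1
After op 2 (read()): arr=[11 _ _ _ _ _] head=1 tail=1 count=0
After op 3 (write(6)): arr=[11 6 _ _ _ _] head=1 tail=2 count=1
After op 4 (write(7)): arr=[11 6 7 _ _ _] head=1 tail=3 count=2
After op 5 (write(1)): arr=[11 6 7 1 _ _] head=1 tail=4 count=3
After op 6 (write(14)): arr=[11 6 7 1 14 _] head=1 tail=5 count=4
After op 7 (write(24)): arr=[11 6 7 1 14 24] head=1 tail=0 count=5
After op 8 (write(17)): arr=[17 6 7 1 14 24] head=1 tail=1 count=6
After op 9 (write(15)): arr=[17 15 7 1 14 24] head=2 tail=2 count=6
After op 10 (write(13)): arr=[17 15 13 1 14 24] head=3 tail=3 count=6
After op 11 (read()): arr=[17 15 13 1 14 24] head=4 tail=3 count=5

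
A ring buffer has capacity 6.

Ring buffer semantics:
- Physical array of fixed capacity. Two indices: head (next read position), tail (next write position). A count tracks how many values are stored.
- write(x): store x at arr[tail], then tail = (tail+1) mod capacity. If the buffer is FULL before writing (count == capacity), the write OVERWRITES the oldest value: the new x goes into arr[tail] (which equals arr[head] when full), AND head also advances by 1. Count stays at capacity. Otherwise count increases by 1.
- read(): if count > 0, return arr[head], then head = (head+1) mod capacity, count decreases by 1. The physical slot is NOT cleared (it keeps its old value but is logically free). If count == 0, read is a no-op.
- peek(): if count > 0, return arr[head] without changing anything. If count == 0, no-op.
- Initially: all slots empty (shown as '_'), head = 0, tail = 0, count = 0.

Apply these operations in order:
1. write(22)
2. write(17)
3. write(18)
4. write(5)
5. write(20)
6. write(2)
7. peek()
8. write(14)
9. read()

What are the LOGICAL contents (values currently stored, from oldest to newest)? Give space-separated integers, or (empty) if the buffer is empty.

Answer: 18 5 20 2 14

Derivation:
After op 1 (write(22)): arr=[22 _ _ _ _ _] head=0 tail=1 count=1
After op 2 (write(17)): arr=[22 17 _ _ _ _] head=0 tail=2 count=2
After op 3 (write(18)): arr=[22 17 18 _ _ _] head=0 tail=3 count=3
After op 4 (write(5)): arr=[22 17 18 5 _ _] head=0 tail=4 count=4
After op 5 (write(20)): arr=[22 17 18 5 20 _] head=0 tail=5 count=5
After op 6 (write(2)): arr=[22 17 18 5 20 2] head=0 tail=0 count=6
After op 7 (peek()): arr=[22 17 18 5 20 2] head=0 tail=0 count=6
After op 8 (write(14)): arr=[14 17 18 5 20 2] head=1 tail=1 count=6
After op 9 (read()): arr=[14 17 18 5 20 2] head=2 tail=1 count=5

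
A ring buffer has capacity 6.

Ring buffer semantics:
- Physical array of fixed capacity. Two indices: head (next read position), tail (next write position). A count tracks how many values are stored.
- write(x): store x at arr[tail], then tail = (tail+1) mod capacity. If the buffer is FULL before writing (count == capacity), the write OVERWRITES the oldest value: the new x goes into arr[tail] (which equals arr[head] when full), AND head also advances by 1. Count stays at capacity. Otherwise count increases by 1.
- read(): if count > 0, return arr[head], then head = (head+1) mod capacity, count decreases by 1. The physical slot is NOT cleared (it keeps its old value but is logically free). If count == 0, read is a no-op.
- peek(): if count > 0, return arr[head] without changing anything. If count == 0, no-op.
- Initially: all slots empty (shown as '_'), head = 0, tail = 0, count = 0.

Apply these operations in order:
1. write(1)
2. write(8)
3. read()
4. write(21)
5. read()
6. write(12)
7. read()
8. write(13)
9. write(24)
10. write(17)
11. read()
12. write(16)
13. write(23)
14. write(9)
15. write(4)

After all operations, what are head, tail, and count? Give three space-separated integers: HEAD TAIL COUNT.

Answer: 5 5 6

Derivation:
After op 1 (write(1)): arr=[1 _ _ _ _ _] head=0 tail=1 count=1
After op 2 (write(8)): arr=[1 8 _ _ _ _] head=0 tail=2 count=2
After op 3 (read()): arr=[1 8 _ _ _ _] head=1 tail=2 count=1
After op 4 (write(21)): arr=[1 8 21 _ _ _] head=1 tail=3 count=2
After op 5 (read()): arr=[1 8 21 _ _ _] head=2 tail=3 count=1
After op 6 (write(12)): arr=[1 8 21 12 _ _] head=2 tail=4 count=2
After op 7 (read()): arr=[1 8 21 12 _ _] head=3 tail=4 count=1
After op 8 (write(13)): arr=[1 8 21 12 13 _] head=3 tail=5 count=2
After op 9 (write(24)): arr=[1 8 21 12 13 24] head=3 tail=0 count=3
After op 10 (write(17)): arr=[17 8 21 12 13 24] head=3 tail=1 count=4
After op 11 (read()): arr=[17 8 21 12 13 24] head=4 tail=1 count=3
After op 12 (write(16)): arr=[17 16 21 12 13 24] head=4 tail=2 count=4
After op 13 (write(23)): arr=[17 16 23 12 13 24] head=4 tail=3 count=5
After op 14 (write(9)): arr=[17 16 23 9 13 24] head=4 tail=4 count=6
After op 15 (write(4)): arr=[17 16 23 9 4 24] head=5 tail=5 count=6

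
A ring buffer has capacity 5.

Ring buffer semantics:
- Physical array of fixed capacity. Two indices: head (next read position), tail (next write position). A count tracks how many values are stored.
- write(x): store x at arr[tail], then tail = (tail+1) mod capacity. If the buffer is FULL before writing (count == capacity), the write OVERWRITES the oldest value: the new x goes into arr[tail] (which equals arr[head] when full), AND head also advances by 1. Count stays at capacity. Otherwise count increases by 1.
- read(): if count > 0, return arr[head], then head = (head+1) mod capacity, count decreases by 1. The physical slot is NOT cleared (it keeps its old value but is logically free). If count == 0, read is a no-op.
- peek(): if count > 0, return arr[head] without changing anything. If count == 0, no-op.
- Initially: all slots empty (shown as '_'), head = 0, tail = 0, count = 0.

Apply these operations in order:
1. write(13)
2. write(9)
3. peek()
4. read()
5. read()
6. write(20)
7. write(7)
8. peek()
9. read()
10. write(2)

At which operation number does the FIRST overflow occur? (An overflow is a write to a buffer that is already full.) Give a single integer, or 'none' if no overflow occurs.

Answer: none

Derivation:
After op 1 (write(13)): arr=[13 _ _ _ _] head=0 tail=1 count=1
After op 2 (write(9)): arr=[13 9 _ _ _] head=0 tail=2 count=2
After op 3 (peek()): arr=[13 9 _ _ _] head=0 tail=2 count=2
After op 4 (read()): arr=[13 9 _ _ _] head=1 tail=2 count=1
After op 5 (read()): arr=[13 9 _ _ _] head=2 tail=2 count=0
After op 6 (write(20)): arr=[13 9 20 _ _] head=2 tail=3 count=1
After op 7 (write(7)): arr=[13 9 20 7 _] head=2 tail=4 count=2
After op 8 (peek()): arr=[13 9 20 7 _] head=2 tail=4 count=2
After op 9 (read()): arr=[13 9 20 7 _] head=3 tail=4 count=1
After op 10 (write(2)): arr=[13 9 20 7 2] head=3 tail=0 count=2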